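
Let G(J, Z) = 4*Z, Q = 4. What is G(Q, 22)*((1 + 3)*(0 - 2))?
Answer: -704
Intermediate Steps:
G(Q, 22)*((1 + 3)*(0 - 2)) = (4*22)*((1 + 3)*(0 - 2)) = 88*(4*(-2)) = 88*(-8) = -704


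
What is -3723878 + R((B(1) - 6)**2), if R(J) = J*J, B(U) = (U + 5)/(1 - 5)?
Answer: -59531423/16 ≈ -3.7207e+6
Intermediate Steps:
B(U) = -5/4 - U/4 (B(U) = (5 + U)/(-4) = (5 + U)*(-1/4) = -5/4 - U/4)
R(J) = J**2
-3723878 + R((B(1) - 6)**2) = -3723878 + (((-5/4 - 1/4*1) - 6)**2)**2 = -3723878 + (((-5/4 - 1/4) - 6)**2)**2 = -3723878 + ((-3/2 - 6)**2)**2 = -3723878 + ((-15/2)**2)**2 = -3723878 + (225/4)**2 = -3723878 + 50625/16 = -59531423/16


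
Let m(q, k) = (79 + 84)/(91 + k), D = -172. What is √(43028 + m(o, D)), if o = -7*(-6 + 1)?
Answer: √3485105/9 ≈ 207.43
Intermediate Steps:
o = 35 (o = -7*(-5) = 35)
m(q, k) = 163/(91 + k)
√(43028 + m(o, D)) = √(43028 + 163/(91 - 172)) = √(43028 + 163/(-81)) = √(43028 + 163*(-1/81)) = √(43028 - 163/81) = √(3485105/81) = √3485105/9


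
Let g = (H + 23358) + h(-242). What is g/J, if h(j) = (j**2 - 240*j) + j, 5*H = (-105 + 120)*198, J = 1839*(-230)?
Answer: -70177/211485 ≈ -0.33183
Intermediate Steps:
J = -422970
H = 594 (H = ((-105 + 120)*198)/5 = (15*198)/5 = (1/5)*2970 = 594)
h(j) = j**2 - 239*j
g = 140354 (g = (594 + 23358) - 242*(-239 - 242) = 23952 - 242*(-481) = 23952 + 116402 = 140354)
g/J = 140354/(-422970) = 140354*(-1/422970) = -70177/211485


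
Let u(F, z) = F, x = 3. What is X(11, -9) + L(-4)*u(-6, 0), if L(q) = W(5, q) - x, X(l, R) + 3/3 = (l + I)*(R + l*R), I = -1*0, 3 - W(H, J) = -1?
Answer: -1195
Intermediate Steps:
W(H, J) = 4 (W(H, J) = 3 - 1*(-1) = 3 + 1 = 4)
I = 0
X(l, R) = -1 + l*(R + R*l) (X(l, R) = -1 + (l + 0)*(R + l*R) = -1 + l*(R + R*l))
L(q) = 1 (L(q) = 4 - 1*3 = 4 - 3 = 1)
X(11, -9) + L(-4)*u(-6, 0) = (-1 - 9*11 - 9*11**2) + 1*(-6) = (-1 - 99 - 9*121) - 6 = (-1 - 99 - 1089) - 6 = -1189 - 6 = -1195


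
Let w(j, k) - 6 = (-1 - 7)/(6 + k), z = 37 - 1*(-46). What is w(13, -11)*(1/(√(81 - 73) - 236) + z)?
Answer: 21953873/34805 - 19*√2/69610 ≈ 630.77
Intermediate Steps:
z = 83 (z = 37 + 46 = 83)
w(j, k) = 6 - 8/(6 + k) (w(j, k) = 6 + (-1 - 7)/(6 + k) = 6 - 8/(6 + k))
w(13, -11)*(1/(√(81 - 73) - 236) + z) = (2*(14 + 3*(-11))/(6 - 11))*(1/(√(81 - 73) - 236) + 83) = (2*(14 - 33)/(-5))*(1/(√8 - 236) + 83) = (2*(-⅕)*(-19))*(1/(2*√2 - 236) + 83) = 38*(1/(-236 + 2*√2) + 83)/5 = 38*(83 + 1/(-236 + 2*√2))/5 = 3154/5 + 38/(5*(-236 + 2*√2))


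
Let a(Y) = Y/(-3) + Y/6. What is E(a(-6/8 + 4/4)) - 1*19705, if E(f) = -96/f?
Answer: -17401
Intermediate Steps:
a(Y) = -Y/6 (a(Y) = Y*(-1/3) + Y*(1/6) = -Y/3 + Y/6 = -Y/6)
E(a(-6/8 + 4/4)) - 1*19705 = -96*(-6/(-6/8 + 4/4)) - 1*19705 = -96*(-6/(-6*1/8 + 4*(1/4))) - 19705 = -96*(-6/(-3/4 + 1)) - 19705 = -96/((-1/6*1/4)) - 19705 = -96/(-1/24) - 19705 = -96*(-24) - 19705 = 2304 - 19705 = -17401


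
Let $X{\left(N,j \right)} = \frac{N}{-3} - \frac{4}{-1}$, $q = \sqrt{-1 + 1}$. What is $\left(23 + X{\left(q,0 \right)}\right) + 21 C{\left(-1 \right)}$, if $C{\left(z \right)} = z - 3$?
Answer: $-57$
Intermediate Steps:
$C{\left(z \right)} = -3 + z$
$q = 0$ ($q = \sqrt{0} = 0$)
$X{\left(N,j \right)} = 4 - \frac{N}{3}$ ($X{\left(N,j \right)} = N \left(- \frac{1}{3}\right) - -4 = - \frac{N}{3} + 4 = 4 - \frac{N}{3}$)
$\left(23 + X{\left(q,0 \right)}\right) + 21 C{\left(-1 \right)} = \left(23 + \left(4 - 0\right)\right) + 21 \left(-3 - 1\right) = \left(23 + \left(4 + 0\right)\right) + 21 \left(-4\right) = \left(23 + 4\right) - 84 = 27 - 84 = -57$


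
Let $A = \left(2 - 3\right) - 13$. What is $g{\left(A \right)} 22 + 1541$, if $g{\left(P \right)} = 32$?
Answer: $2245$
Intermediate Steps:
$A = -14$ ($A = -1 - 13 = -14$)
$g{\left(A \right)} 22 + 1541 = 32 \cdot 22 + 1541 = 704 + 1541 = 2245$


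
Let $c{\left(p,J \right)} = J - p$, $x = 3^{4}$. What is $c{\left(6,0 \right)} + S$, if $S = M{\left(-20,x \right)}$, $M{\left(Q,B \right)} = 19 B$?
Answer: $1533$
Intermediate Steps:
$x = 81$
$S = 1539$ ($S = 19 \cdot 81 = 1539$)
$c{\left(6,0 \right)} + S = \left(0 - 6\right) + 1539 = -6 + 1539 = 1533$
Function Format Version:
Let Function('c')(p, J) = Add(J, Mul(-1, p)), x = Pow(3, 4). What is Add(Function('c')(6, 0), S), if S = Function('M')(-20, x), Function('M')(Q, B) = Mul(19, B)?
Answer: 1533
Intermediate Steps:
x = 81
S = 1539 (S = Mul(19, 81) = 1539)
Add(Function('c')(6, 0), S) = Add(Add(0, Mul(-1, 6)), 1539) = Add(Add(0, -6), 1539) = Add(-6, 1539) = 1533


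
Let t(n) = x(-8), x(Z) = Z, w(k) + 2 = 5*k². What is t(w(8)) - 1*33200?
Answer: -33208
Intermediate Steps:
w(k) = -2 + 5*k²
t(n) = -8
t(w(8)) - 1*33200 = -8 - 1*33200 = -8 - 33200 = -33208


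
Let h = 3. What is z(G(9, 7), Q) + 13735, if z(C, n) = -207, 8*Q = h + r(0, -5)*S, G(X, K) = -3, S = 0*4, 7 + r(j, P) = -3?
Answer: 13528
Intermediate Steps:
r(j, P) = -10 (r(j, P) = -7 - 3 = -10)
S = 0
Q = 3/8 (Q = (3 - 10*0)/8 = (3 + 0)/8 = (⅛)*3 = 3/8 ≈ 0.37500)
z(G(9, 7), Q) + 13735 = -207 + 13735 = 13528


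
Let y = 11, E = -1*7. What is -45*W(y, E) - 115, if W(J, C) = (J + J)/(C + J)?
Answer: -725/2 ≈ -362.50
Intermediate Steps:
E = -7
W(J, C) = 2*J/(C + J) (W(J, C) = (2*J)/(C + J) = 2*J/(C + J))
-45*W(y, E) - 115 = -90*11/(-7 + 11) - 115 = -90*11/4 - 115 = -45*11/2 - 115 = -495/2 - 115 = -725/2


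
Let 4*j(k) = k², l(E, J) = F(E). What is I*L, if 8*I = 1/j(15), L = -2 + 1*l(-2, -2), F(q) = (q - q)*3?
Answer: -1/225 ≈ -0.0044444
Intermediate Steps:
F(q) = 0 (F(q) = 0*3 = 0)
l(E, J) = 0
j(k) = k²/4
L = -2 (L = -2 + 1*0 = -2 + 0 = -2)
I = 1/450 (I = 1/(8*(((¼)*15²))) = 1/(8*(((¼)*225))) = 1/(8*(225/4)) = (⅛)*(4/225) = 1/450 ≈ 0.0022222)
I*L = (1/450)*(-2) = -1/225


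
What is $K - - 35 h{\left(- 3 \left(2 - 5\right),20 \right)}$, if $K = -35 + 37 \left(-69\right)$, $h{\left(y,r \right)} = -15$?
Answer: $-3113$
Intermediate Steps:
$K = -2588$ ($K = -35 - 2553 = -2588$)
$K - - 35 h{\left(- 3 \left(2 - 5\right),20 \right)} = -2588 - \left(-35\right) \left(-15\right) = -2588 - 525 = -3113$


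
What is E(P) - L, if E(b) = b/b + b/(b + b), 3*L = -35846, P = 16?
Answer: 71701/6 ≈ 11950.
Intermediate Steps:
L = -35846/3 (L = (1/3)*(-35846) = -35846/3 ≈ -11949.)
E(b) = 3/2 (E(b) = 1 + b/((2*b)) = 1 + b*(1/(2*b)) = 1 + 1/2 = 3/2)
E(P) - L = 3/2 - 1*(-35846/3) = 3/2 + 35846/3 = 71701/6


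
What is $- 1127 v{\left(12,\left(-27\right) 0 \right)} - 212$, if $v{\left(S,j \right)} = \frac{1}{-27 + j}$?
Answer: $- \frac{4597}{27} \approx -170.26$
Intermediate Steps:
$- 1127 v{\left(12,\left(-27\right) 0 \right)} - 212 = - \frac{1127}{-27 - 0} - 212 = - \frac{1127}{-27 + 0} - 212 = - \frac{1127}{-27} - 212 = \left(-1127\right) \left(- \frac{1}{27}\right) - 212 = \frac{1127}{27} - 212 = - \frac{4597}{27}$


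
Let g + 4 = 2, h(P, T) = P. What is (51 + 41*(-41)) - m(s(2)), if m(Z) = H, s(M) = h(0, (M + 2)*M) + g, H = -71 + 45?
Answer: -1604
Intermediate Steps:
H = -26
g = -2 (g = -4 + 2 = -2)
s(M) = -2 (s(M) = 0 - 2 = -2)
m(Z) = -26
(51 + 41*(-41)) - m(s(2)) = (51 + 41*(-41)) - 1*(-26) = (51 - 1681) + 26 = -1630 + 26 = -1604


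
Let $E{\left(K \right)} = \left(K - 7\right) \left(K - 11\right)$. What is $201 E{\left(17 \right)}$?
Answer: $12060$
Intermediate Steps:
$E{\left(K \right)} = \left(-11 + K\right) \left(-7 + K\right)$ ($E{\left(K \right)} = \left(-7 + K\right) \left(-11 + K\right) = \left(-11 + K\right) \left(-7 + K\right)$)
$201 E{\left(17 \right)} = 201 \left(77 + 17^{2} - 306\right) = 201 \left(77 + 289 - 306\right) = 201 \cdot 60 = 12060$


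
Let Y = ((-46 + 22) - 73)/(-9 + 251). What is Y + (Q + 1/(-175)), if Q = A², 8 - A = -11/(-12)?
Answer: 151749751/3049200 ≈ 49.767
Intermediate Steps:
A = 85/12 (A = 8 - (-11)/(-12) = 8 - (-11)*(-1)/12 = 8 - 1*11/12 = 8 - 11/12 = 85/12 ≈ 7.0833)
Q = 7225/144 (Q = (85/12)² = 7225/144 ≈ 50.174)
Y = -97/242 (Y = (-24 - 73)/242 = -97*1/242 = -97/242 ≈ -0.40083)
Y + (Q + 1/(-175)) = -97/242 + (7225/144 + 1/(-175)) = -97/242 + (7225/144 - 1/175) = -97/242 + 1264231/25200 = 151749751/3049200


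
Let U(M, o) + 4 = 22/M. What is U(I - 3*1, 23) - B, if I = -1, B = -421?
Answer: 823/2 ≈ 411.50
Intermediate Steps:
U(M, o) = -4 + 22/M
U(I - 3*1, 23) - B = (-4 + 22/(-1 - 3*1)) - 1*(-421) = (-4 + 22/(-1 - 3)) + 421 = (-4 + 22/(-4)) + 421 = (-4 + 22*(-¼)) + 421 = (-4 - 11/2) + 421 = -19/2 + 421 = 823/2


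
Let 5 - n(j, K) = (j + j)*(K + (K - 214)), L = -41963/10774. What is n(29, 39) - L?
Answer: 85081145/10774 ≈ 7896.9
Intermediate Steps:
L = -41963/10774 (L = -41963*1/10774 = -41963/10774 ≈ -3.8948)
n(j, K) = 5 - 2*j*(-214 + 2*K) (n(j, K) = 5 - (j + j)*(K + (K - 214)) = 5 - 2*j*(K + (-214 + K)) = 5 - 2*j*(-214 + 2*K))
n(29, 39) - L = (5 + 428*29 - 4*39*29) - 1*(-41963/10774) = (5 + 12412 - 4524) + 41963/10774 = 7893 + 41963/10774 = 85081145/10774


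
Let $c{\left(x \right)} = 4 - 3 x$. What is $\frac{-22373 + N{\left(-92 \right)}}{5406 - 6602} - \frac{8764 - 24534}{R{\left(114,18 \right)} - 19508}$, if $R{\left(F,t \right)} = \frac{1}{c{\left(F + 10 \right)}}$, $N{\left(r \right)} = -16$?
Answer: $\frac{30757716209}{1717203644} \approx 17.911$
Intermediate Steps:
$R{\left(F,t \right)} = \frac{1}{-26 - 3 F}$ ($R{\left(F,t \right)} = \frac{1}{4 - 3 \left(F + 10\right)} = \frac{1}{4 - 3 \left(10 + F\right)} = \frac{1}{4 - \left(30 + 3 F\right)} = \frac{1}{-26 - 3 F}$)
$\frac{-22373 + N{\left(-92 \right)}}{5406 - 6602} - \frac{8764 - 24534}{R{\left(114,18 \right)} - 19508} = \frac{-22373 - 16}{5406 - 6602} - \frac{8764 - 24534}{- \frac{1}{26 + 3 \cdot 114} - 19508} = - \frac{22389}{-1196} - - \frac{15770}{- \frac{1}{26 + 342} - 19508} = \left(-22389\right) \left(- \frac{1}{1196}\right) - - \frac{15770}{- \frac{1}{368} - 19508} = \frac{22389}{1196} - - \frac{15770}{\left(-1\right) \frac{1}{368} - 19508} = \frac{22389}{1196} - - \frac{15770}{- \frac{1}{368} - 19508} = \frac{22389}{1196} - - \frac{15770}{- \frac{7178945}{368}} = \frac{22389}{1196} - \left(-15770\right) \left(- \frac{368}{7178945}\right) = \frac{22389}{1196} - \frac{1160672}{1435789} = \frac{30757716209}{1717203644}$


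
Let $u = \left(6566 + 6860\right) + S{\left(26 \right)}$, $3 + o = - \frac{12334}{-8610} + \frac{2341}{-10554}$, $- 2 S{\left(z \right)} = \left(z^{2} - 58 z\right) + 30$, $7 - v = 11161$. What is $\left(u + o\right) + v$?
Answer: $\frac{1926450451}{721190} \approx 2671.2$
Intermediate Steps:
$v = -11154$ ($v = 7 - 11161 = -11154$)
$S{\left(z \right)} = -15 + 29 z - \frac{z^{2}}{2}$ ($S{\left(z \right)} = - \frac{\left(z^{2} - 58 z\right) + 30}{2} = - \frac{30 + z^{2} - 58 z}{2} = -15 + 29 z - \frac{z^{2}}{2}$)
$o = - \frac{1290419}{721190}$ ($o = -3 + \left(- \frac{12334}{-8610} + \frac{2341}{-10554}\right) = -3 + \left(\left(-12334\right) \left(- \frac{1}{8610}\right) + 2341 \left(- \frac{1}{10554}\right)\right) = -3 + \left(\frac{881}{615} - \frac{2341}{10554}\right) = -3 + \frac{873151}{721190} = - \frac{1290419}{721190} \approx -1.7893$)
$u = 13827$ ($u = \left(6566 + 6860\right) - \left(-739 + 338\right) = 13426 - -401 = 13426 + 401 = 13827$)
$\left(u + o\right) + v = \left(13827 - \frac{1290419}{721190}\right) - 11154 = \frac{9970603711}{721190} - 11154 = \frac{1926450451}{721190}$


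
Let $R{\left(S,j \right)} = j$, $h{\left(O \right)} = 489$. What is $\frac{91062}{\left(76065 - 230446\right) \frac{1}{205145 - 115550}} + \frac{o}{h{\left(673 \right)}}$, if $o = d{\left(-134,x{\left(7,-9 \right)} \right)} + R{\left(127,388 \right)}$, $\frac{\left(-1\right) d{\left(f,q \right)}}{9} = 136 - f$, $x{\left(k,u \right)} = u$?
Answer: $- \frac{3989919492212}{75492309} \approx -52852.0$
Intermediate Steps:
$d{\left(f,q \right)} = -1224 + 9 f$ ($d{\left(f,q \right)} = - 9 \left(136 - f\right) = -1224 + 9 f$)
$o = -2042$ ($o = \left(-1224 + 9 \left(-134\right)\right) + 388 = \left(-1224 - 1206\right) + 388 = -2430 + 388 = -2042$)
$\frac{91062}{\left(76065 - 230446\right) \frac{1}{205145 - 115550}} + \frac{o}{h{\left(673 \right)}} = \frac{91062}{\left(76065 - 230446\right) \frac{1}{205145 - 115550}} - \frac{2042}{489} = \frac{91062}{\left(-154381\right) \frac{1}{89595}} - \frac{2042}{489} = \frac{91062}{- \frac{154381}{89595}} - \frac{2042}{489} = 91062 \left(- \frac{89595}{154381}\right) - \frac{2042}{489} = - \frac{8158699890}{154381} - \frac{2042}{489} = - \frac{3989919492212}{75492309}$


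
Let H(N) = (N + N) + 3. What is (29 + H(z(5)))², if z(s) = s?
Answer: 1764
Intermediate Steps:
H(N) = 3 + 2*N (H(N) = 2*N + 3 = 3 + 2*N)
(29 + H(z(5)))² = (29 + (3 + 2*5))² = (29 + (3 + 10))² = (29 + 13)² = 42² = 1764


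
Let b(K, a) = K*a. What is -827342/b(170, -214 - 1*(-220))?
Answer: -413671/510 ≈ -811.12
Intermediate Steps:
-827342/b(170, -214 - 1*(-220)) = -827342*1/(170*(-214 - 1*(-220))) = -827342*1/(170*(-214 + 220)) = -827342/(170*6) = -827342/1020 = -827342*1/1020 = -413671/510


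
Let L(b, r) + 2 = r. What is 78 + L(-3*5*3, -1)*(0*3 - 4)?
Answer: 90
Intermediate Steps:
L(b, r) = -2 + r
78 + L(-3*5*3, -1)*(0*3 - 4) = 78 + (-2 - 1)*(0*3 - 4) = 78 - 3*(0 - 4) = 78 - 3*(-4) = 78 + 12 = 90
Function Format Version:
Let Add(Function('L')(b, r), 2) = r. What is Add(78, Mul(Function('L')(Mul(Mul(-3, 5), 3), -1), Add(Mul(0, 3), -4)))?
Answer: 90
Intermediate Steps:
Function('L')(b, r) = Add(-2, r)
Add(78, Mul(Function('L')(Mul(Mul(-3, 5), 3), -1), Add(Mul(0, 3), -4))) = Add(78, Mul(Add(-2, -1), Add(Mul(0, 3), -4))) = Add(78, Mul(-3, Add(0, -4))) = Add(78, Mul(-3, -4)) = Add(78, 12) = 90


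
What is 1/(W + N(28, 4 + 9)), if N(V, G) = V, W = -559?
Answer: -1/531 ≈ -0.0018832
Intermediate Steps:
1/(W + N(28, 4 + 9)) = 1/(-559 + 28) = 1/(-531) = -1/531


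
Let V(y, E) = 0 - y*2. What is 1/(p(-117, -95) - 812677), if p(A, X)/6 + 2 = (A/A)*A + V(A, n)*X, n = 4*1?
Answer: -1/946771 ≈ -1.0562e-6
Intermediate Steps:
n = 4
V(y, E) = -2*y (V(y, E) = 0 - 2*y = -2*y)
p(A, X) = -12 + 6*A - 12*A*X (p(A, X) = -12 + 6*((A/A)*A + (-2*A)*X) = -12 + 6*(1*A - 2*A*X) = -12 + 6*(A - 2*A*X) = -12 + (6*A - 12*A*X) = -12 + 6*A - 12*A*X)
1/(p(-117, -95) - 812677) = 1/((-12 + 6*(-117) - 12*(-117)*(-95)) - 812677) = 1/((-12 - 702 - 133380) - 812677) = 1/(-134094 - 812677) = 1/(-946771) = -1/946771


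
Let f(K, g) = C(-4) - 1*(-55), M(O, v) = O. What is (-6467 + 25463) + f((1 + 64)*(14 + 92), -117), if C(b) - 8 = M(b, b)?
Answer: 19055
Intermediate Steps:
C(b) = 8 + b
f(K, g) = 59 (f(K, g) = (8 - 4) - 1*(-55) = 4 + 55 = 59)
(-6467 + 25463) + f((1 + 64)*(14 + 92), -117) = (-6467 + 25463) + 59 = 18996 + 59 = 19055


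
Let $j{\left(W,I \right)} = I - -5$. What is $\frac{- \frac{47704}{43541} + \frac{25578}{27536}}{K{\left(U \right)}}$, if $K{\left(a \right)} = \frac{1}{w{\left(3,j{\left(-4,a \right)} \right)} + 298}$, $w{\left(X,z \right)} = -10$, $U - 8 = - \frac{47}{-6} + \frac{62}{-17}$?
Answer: $- \frac{3597941628}{74934061} \approx -48.015$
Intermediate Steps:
$j{\left(W,I \right)} = 5 + I$ ($j{\left(W,I \right)} = I + 5 = 5 + I$)
$U = \frac{1243}{102}$ ($U = 8 + \left(- \frac{47}{-6} + \frac{62}{-17}\right) = 8 + \left(\left(-47\right) \left(- \frac{1}{6}\right) + 62 \left(- \frac{1}{17}\right)\right) = 8 + \left(\frac{47}{6} - \frac{62}{17}\right) = 8 + \frac{427}{102} = \frac{1243}{102} \approx 12.186$)
$K{\left(a \right)} = \frac{1}{288}$ ($K{\left(a \right)} = \frac{1}{-10 + 298} = \frac{1}{288}$)
$\frac{- \frac{47704}{43541} + \frac{25578}{27536}}{K{\left(U \right)}} = \left(- \frac{47704}{43541} + \frac{25578}{27536}\right) \frac{1}{\frac{1}{288}} = \left(\left(-47704\right) \frac{1}{43541} + 25578 \cdot \frac{1}{27536}\right) 288 = \left(- \frac{47704}{43541} + \frac{12789}{13768}\right) 288 = \left(- \frac{99942823}{599472488}\right) 288 = - \frac{3597941628}{74934061}$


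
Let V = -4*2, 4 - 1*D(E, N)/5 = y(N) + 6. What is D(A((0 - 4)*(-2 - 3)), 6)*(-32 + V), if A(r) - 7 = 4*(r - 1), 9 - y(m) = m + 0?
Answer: 1000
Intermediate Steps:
y(m) = 9 - m (y(m) = 9 - (m + 0) = 9 - m)
A(r) = 3 + 4*r (A(r) = 7 + 4*(r - 1) = 7 + 4*(-1 + r) = 7 + (-4 + 4*r) = 3 + 4*r)
D(E, N) = -55 + 5*N (D(E, N) = 20 - 5*((9 - N) + 6) = 20 - 5*(15 - N) = 20 + (-75 + 5*N) = -55 + 5*N)
V = -8
D(A((0 - 4)*(-2 - 3)), 6)*(-32 + V) = (-55 + 5*6)*(-32 - 8) = (-55 + 30)*(-40) = -25*(-40) = 1000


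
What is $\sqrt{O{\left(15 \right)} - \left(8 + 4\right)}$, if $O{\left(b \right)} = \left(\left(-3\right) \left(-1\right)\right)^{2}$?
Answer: $i \sqrt{3} \approx 1.732 i$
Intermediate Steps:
$O{\left(b \right)} = 9$ ($O{\left(b \right)} = 3^{2} = 9$)
$\sqrt{O{\left(15 \right)} - \left(8 + 4\right)} = \sqrt{9 - \left(8 + 4\right)} = \sqrt{9 - 12} = \sqrt{-3} = i \sqrt{3}$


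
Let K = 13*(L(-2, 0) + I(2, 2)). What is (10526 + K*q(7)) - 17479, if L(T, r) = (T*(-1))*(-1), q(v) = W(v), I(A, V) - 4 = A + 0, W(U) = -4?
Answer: -7161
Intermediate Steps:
I(A, V) = 4 + A (I(A, V) = 4 + (A + 0) = 4 + A)
q(v) = -4
L(T, r) = T (L(T, r) = -T*(-1) = T)
K = 52 (K = 13*(-2 + (4 + 2)) = 13*(-2 + 6) = 13*4 = 52)
(10526 + K*q(7)) - 17479 = (10526 + 52*(-4)) - 17479 = (10526 - 208) - 17479 = 10318 - 17479 = -7161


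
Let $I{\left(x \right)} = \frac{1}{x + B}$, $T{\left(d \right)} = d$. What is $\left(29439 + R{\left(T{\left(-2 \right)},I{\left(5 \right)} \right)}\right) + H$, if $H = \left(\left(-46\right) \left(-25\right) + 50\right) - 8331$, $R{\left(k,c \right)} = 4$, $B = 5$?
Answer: $22312$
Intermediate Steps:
$I{\left(x \right)} = \frac{1}{5 + x}$ ($I{\left(x \right)} = \frac{1}{x + 5} = \frac{1}{5 + x}$)
$H = -7131$ ($H = \left(1150 + 50\right) - 8331 = 1200 - 8331 = -7131$)
$\left(29439 + R{\left(T{\left(-2 \right)},I{\left(5 \right)} \right)}\right) + H = \left(29439 + 4\right) - 7131 = 29443 - 7131 = 22312$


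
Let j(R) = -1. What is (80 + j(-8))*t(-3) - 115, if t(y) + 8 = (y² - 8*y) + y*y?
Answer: 2571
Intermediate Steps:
t(y) = -8 - 8*y + 2*y² (t(y) = -8 + ((y² - 8*y) + y*y) = -8 + ((y² - 8*y) + y²) = -8 + (-8*y + 2*y²) = -8 - 8*y + 2*y²)
(80 + j(-8))*t(-3) - 115 = (80 - 1)*(-8 - 8*(-3) + 2*(-3)²) - 115 = 79*(-8 + 24 + 2*9) - 115 = 79*(-8 + 24 + 18) - 115 = 79*34 - 115 = 2686 - 115 = 2571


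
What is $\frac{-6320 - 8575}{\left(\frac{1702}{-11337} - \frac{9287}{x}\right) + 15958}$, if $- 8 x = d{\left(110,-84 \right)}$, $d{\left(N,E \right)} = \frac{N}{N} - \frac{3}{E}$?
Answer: $- \frac{4897073835}{28830735232} \approx -0.16986$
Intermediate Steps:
$d{\left(N,E \right)} = 1 - \frac{3}{E}$
$x = - \frac{29}{224}$ ($x = - \frac{\frac{1}{-84} \left(-3 - 84\right)}{8} = - \frac{\left(- \frac{1}{84}\right) \left(-87\right)}{8} = \left(- \frac{1}{8}\right) \frac{29}{28} = - \frac{29}{224} \approx -0.12946$)
$\frac{-6320 - 8575}{\left(\frac{1702}{-11337} - \frac{9287}{x}\right) + 15958} = \frac{-6320 - 8575}{\left(\frac{1702}{-11337} - \frac{9287}{- \frac{29}{224}}\right) + 15958} = - \frac{14895}{\left(1702 \left(- \frac{1}{11337}\right) - - \frac{2080288}{29}\right) + 15958} = - \frac{14895}{\left(- \frac{1702}{11337} + \frac{2080288}{29}\right) + 15958} = - \frac{14895}{\frac{23584175698}{328773} + 15958} = - \frac{14895}{\frac{28830735232}{328773}} = \left(-14895\right) \frac{328773}{28830735232} = - \frac{4897073835}{28830735232}$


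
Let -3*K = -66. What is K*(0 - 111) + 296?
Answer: -2146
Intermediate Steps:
K = 22 (K = -⅓*(-66) = 22)
K*(0 - 111) + 296 = 22*(0 - 111) + 296 = 22*(-111) + 296 = -2442 + 296 = -2146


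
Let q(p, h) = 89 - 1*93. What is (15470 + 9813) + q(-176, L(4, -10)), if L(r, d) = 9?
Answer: 25279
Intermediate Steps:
q(p, h) = -4 (q(p, h) = 89 - 93 = -4)
(15470 + 9813) + q(-176, L(4, -10)) = (15470 + 9813) - 4 = 25283 - 4 = 25279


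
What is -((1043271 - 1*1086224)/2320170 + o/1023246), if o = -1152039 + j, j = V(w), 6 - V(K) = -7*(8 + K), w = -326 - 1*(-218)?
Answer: 226540667504/197842055985 ≈ 1.1451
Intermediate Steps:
w = -108 (w = -326 + 218 = -108)
V(K) = 62 + 7*K (V(K) = 6 - (-7)*(8 + K) = 6 - (-56 - 7*K) = 6 + (56 + 7*K) = 62 + 7*K)
j = -694 (j = 62 + 7*(-108) = 62 - 756 = -694)
o = -1152733 (o = -1152039 - 694 = -1152733)
-((1043271 - 1*1086224)/2320170 + o/1023246) = -((1043271 - 1*1086224)/2320170 - 1152733/1023246) = -((1043271 - 1086224)*(1/2320170) - 1152733*1/1023246) = -(-42953*1/2320170 - 1152733/1023246) = -(-42953/2320170 - 1152733/1023246) = -1*(-226540667504/197842055985) = 226540667504/197842055985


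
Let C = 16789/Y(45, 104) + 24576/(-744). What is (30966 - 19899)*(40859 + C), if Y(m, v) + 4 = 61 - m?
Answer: 1869218561/4 ≈ 4.6730e+8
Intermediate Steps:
Y(m, v) = 57 - m (Y(m, v) = -4 + (61 - m) = 57 - m)
C = 508171/372 (C = 16789/(57 - 1*45) + 24576/(-744) = 16789/(57 - 45) + 24576*(-1/744) = 16789/12 - 1024/31 = 508171/372 ≈ 1366.1)
(30966 - 19899)*(40859 + C) = (30966 - 19899)*(40859 + 508171/372) = 11067*(15707719/372) = 1869218561/4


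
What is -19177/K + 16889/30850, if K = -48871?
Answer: 1416992769/1507670350 ≈ 0.93986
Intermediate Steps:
-19177/K + 16889/30850 = -19177/(-48871) + 16889/30850 = -19177*(-1/48871) + 16889*(1/30850) = 19177/48871 + 16889/30850 = 1416992769/1507670350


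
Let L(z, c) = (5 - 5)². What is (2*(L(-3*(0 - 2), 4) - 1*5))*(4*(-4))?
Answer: 160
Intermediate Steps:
L(z, c) = 0 (L(z, c) = 0² = 0)
(2*(L(-3*(0 - 2), 4) - 1*5))*(4*(-4)) = (2*(0 - 1*5))*(4*(-4)) = (2*(0 - 5))*(-16) = (2*(-5))*(-16) = -10*(-16) = 160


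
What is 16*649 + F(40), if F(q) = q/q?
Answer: 10385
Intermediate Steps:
F(q) = 1
16*649 + F(40) = 16*649 + 1 = 10384 + 1 = 10385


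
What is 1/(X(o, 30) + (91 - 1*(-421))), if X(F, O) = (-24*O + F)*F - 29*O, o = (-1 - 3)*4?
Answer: 1/11418 ≈ 8.7581e-5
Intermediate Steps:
o = -16 (o = -4*4 = -16)
X(F, O) = -29*O + F*(F - 24*O) (X(F, O) = (F - 24*O)*F - 29*O = F*(F - 24*O) - 29*O = -29*O + F*(F - 24*O))
1/(X(o, 30) + (91 - 1*(-421))) = 1/(((-16)² - 29*30 - 24*(-16)*30) + (91 - 1*(-421))) = 1/((256 - 870 + 11520) + (91 + 421)) = 1/(10906 + 512) = 1/11418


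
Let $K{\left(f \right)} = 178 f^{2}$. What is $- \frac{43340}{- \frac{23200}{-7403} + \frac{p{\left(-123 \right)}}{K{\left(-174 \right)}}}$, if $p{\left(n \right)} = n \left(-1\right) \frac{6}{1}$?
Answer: $- \frac{487614289360}{35260359} \approx -13829.0$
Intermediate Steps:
$p{\left(n \right)} = - 6 n$ ($p{\left(n \right)} = - n 6 \cdot 1 = - n 6 = - 6 n$)
$- \frac{43340}{- \frac{23200}{-7403} + \frac{p{\left(-123 \right)}}{K{\left(-174 \right)}}} = - \frac{43340}{- \frac{23200}{-7403} + \frac{\left(-6\right) \left(-123\right)}{178 \left(-174\right)^{2}}} = - \frac{43340}{\left(-23200\right) \left(- \frac{1}{7403}\right) + \frac{738}{178 \cdot 30276}} = - \frac{43340}{\frac{23200}{7403} + \frac{738}{5389128}} = - \frac{43340}{\frac{23200}{7403} + 738 \cdot \frac{1}{5389128}} = - \frac{43340}{\frac{23200}{7403} + \frac{41}{299396}} = - \frac{43340}{\frac{6946290723}{2216428588}} = \left(-43340\right) \frac{2216428588}{6946290723} = - \frac{487614289360}{35260359}$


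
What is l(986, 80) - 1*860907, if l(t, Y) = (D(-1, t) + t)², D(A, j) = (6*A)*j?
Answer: 23443993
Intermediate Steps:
D(A, j) = 6*A*j
l(t, Y) = 25*t² (l(t, Y) = (6*(-1)*t + t)² = (-6*t + t)² = (-5*t)² = 25*t²)
l(986, 80) - 1*860907 = 25*986² - 1*860907 = 25*972196 - 860907 = 24304900 - 860907 = 23443993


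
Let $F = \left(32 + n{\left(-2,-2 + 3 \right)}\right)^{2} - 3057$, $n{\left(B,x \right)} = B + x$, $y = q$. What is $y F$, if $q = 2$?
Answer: $-4192$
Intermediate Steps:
$y = 2$
$F = -2096$ ($F = \left(32 + \left(-2 + \left(-2 + 3\right)\right)\right)^{2} - 3057 = \left(32 + \left(-2 + 1\right)\right)^{2} - 3057 = \left(32 - 1\right)^{2} - 3057 = 31^{2} - 3057 = 961 - 3057 = -2096$)
$y F = 2 \left(-2096\right) = -4192$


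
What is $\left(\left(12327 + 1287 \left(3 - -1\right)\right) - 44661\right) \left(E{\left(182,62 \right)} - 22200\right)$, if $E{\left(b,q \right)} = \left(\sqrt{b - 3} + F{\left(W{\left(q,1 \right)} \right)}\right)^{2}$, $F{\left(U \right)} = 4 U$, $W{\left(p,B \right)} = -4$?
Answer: $591703290 + 869952 \sqrt{179} \approx 6.0334 \cdot 10^{8}$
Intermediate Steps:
$E{\left(b,q \right)} = \left(-16 + \sqrt{-3 + b}\right)^{2}$ ($E{\left(b,q \right)} = \left(\sqrt{b - 3} + 4 \left(-4\right)\right)^{2} = \left(\sqrt{-3 + b} - 16\right)^{2} = \left(-16 + \sqrt{-3 + b}\right)^{2}$)
$\left(\left(12327 + 1287 \left(3 - -1\right)\right) - 44661\right) \left(E{\left(182,62 \right)} - 22200\right) = \left(\left(12327 + 1287 \left(3 - -1\right)\right) - 44661\right) \left(\left(-16 + \sqrt{-3 + 182}\right)^{2} - 22200\right) = \left(\left(12327 + 1287 \left(3 + 1\right)\right) - 44661\right) \left(\left(-16 + \sqrt{179}\right)^{2} - 22200\right) = \left(\left(12327 + 1287 \cdot 4\right) - 44661\right) \left(-22200 + \left(-16 + \sqrt{179}\right)^{2}\right) = \left(\left(12327 + 5148\right) - 44661\right) \left(-22200 + \left(-16 + \sqrt{179}\right)^{2}\right) = \left(17475 - 44661\right) \left(-22200 + \left(-16 + \sqrt{179}\right)^{2}\right) = - 27186 \left(-22200 + \left(-16 + \sqrt{179}\right)^{2}\right) = 603529200 - 27186 \left(-16 + \sqrt{179}\right)^{2}$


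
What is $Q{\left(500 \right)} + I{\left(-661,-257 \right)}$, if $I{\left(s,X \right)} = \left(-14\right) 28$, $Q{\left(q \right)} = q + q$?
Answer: $608$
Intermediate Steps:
$Q{\left(q \right)} = 2 q$
$I{\left(s,X \right)} = -392$
$Q{\left(500 \right)} + I{\left(-661,-257 \right)} = 2 \cdot 500 - 392 = 1000 - 392 = 608$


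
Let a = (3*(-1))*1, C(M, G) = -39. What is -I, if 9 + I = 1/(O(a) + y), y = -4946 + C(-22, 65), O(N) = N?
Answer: 44893/4988 ≈ 9.0002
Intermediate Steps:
a = -3 (a = -3*1 = -3)
y = -4985 (y = -4946 - 39 = -4985)
I = -44893/4988 (I = -9 + 1/(-3 - 4985) = -9 + 1/(-4988) = -9 - 1/4988 = -44893/4988 ≈ -9.0002)
-I = -1*(-44893/4988) = 44893/4988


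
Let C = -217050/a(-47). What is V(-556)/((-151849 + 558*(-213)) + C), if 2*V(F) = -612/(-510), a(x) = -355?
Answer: -213/95882515 ≈ -2.2215e-6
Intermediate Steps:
C = 43410/71 (C = -217050/(-355) = -217050*(-1/355) = 43410/71 ≈ 611.41)
V(F) = ⅗ (V(F) = (-612/(-510))/2 = (-612*(-1/510))/2 = (½)*(6/5) = ⅗)
V(-556)/((-151849 + 558*(-213)) + C) = 3/(5*((-151849 + 558*(-213)) + 43410/71)) = 3/(5*((-151849 - 118854) + 43410/71)) = 3/(5*(-270703 + 43410/71)) = 3/(5*(-19176503/71)) = (⅗)*(-71/19176503) = -213/95882515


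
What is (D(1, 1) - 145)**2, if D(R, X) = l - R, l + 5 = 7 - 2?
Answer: 21316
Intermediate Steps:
l = 0 (l = -5 + (7 - 2) = -5 + 5 = 0)
D(R, X) = -R (D(R, X) = 0 - R = -R)
(D(1, 1) - 145)**2 = (-1*1 - 145)**2 = (-1 - 145)**2 = (-146)**2 = 21316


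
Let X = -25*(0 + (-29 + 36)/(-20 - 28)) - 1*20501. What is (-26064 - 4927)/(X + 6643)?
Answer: 1487568/665009 ≈ 2.2369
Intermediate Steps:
X = -983873/48 (X = -25*(0 + 7/(-48)) - 20501 = -25*(0 + 7*(-1/48)) - 20501 = -25*(0 - 7/48) - 20501 = -25*(-7/48) - 20501 = 175/48 - 20501 = -983873/48 ≈ -20497.)
(-26064 - 4927)/(X + 6643) = (-26064 - 4927)/(-983873/48 + 6643) = -30991/(-665009/48) = -30991*(-48/665009) = 1487568/665009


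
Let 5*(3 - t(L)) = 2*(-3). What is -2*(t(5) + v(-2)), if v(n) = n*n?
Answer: -82/5 ≈ -16.400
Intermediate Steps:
v(n) = n²
t(L) = 21/5 (t(L) = 3 - 2*(-3)/5 = 3 - ⅕*(-6) = 3 + 6/5 = 21/5)
-2*(t(5) + v(-2)) = -2*(21/5 + (-2)²) = -2*(21/5 + 4) = -2*41/5 = -82/5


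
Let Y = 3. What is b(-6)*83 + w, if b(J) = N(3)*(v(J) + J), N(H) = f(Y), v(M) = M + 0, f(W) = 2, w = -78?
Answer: -2070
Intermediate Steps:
v(M) = M
N(H) = 2
b(J) = 4*J (b(J) = 2*(J + J) = 2*(2*J) = 4*J)
b(-6)*83 + w = (4*(-6))*83 - 78 = -24*83 - 78 = -1992 - 78 = -2070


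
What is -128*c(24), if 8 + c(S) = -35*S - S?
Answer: 111616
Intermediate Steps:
c(S) = -8 - 36*S (c(S) = -8 + (-35*S - S) = -8 - 36*S)
-128*c(24) = -128*(-8 - 36*24) = -128*(-8 - 864) = -128*(-872) = 111616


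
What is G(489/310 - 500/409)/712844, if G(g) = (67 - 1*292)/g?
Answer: -14263875/16039346422 ≈ -0.00088931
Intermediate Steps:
G(g) = -225/g (G(g) = (67 - 292)/g = -225/g)
G(489/310 - 500/409)/712844 = -225/(489/310 - 500/409)/712844 = -225/(489*(1/310) - 500*1/409)*(1/712844) = -225/(489/310 - 500/409)*(1/712844) = -225/45001/126790*(1/712844) = -225*126790/45001*(1/712844) = -28527750/45001*1/712844 = -14263875/16039346422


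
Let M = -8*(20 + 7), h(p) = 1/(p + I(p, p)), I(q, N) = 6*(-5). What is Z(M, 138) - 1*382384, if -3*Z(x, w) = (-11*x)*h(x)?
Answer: -15677612/41 ≈ -3.8238e+5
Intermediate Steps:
I(q, N) = -30
h(p) = 1/(-30 + p) (h(p) = 1/(p - 30) = 1/(-30 + p))
M = -216 (M = -8*27 = -216)
Z(x, w) = 11*x/(3*(-30 + x)) (Z(x, w) = -(-11*x)/(3*(-30 + x)) = -(-11)*x/(3*(-30 + x)) = 11*x/(3*(-30 + x)))
Z(M, 138) - 1*382384 = (11/3)*(-216)/(-30 - 216) - 1*382384 = (11/3)*(-216)/(-246) - 382384 = (11/3)*(-216)*(-1/246) - 382384 = 132/41 - 382384 = -15677612/41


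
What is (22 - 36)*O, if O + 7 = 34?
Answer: -378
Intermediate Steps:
O = 27 (O = -7 + 34 = 27)
(22 - 36)*O = (22 - 36)*27 = -14*27 = -378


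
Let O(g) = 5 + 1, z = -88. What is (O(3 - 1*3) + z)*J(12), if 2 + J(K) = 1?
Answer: 82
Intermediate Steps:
J(K) = -1 (J(K) = -2 + 1 = -1)
O(g) = 6
(O(3 - 1*3) + z)*J(12) = (6 - 88)*(-1) = -82*(-1) = 82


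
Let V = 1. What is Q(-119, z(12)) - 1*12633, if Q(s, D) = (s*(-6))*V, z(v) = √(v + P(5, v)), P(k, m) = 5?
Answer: -11919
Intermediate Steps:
z(v) = √(5 + v) (z(v) = √(v + 5) = √(5 + v))
Q(s, D) = -6*s (Q(s, D) = (s*(-6))*1 = -6*s*1 = -6*s)
Q(-119, z(12)) - 1*12633 = -6*(-119) - 1*12633 = 714 - 12633 = -11919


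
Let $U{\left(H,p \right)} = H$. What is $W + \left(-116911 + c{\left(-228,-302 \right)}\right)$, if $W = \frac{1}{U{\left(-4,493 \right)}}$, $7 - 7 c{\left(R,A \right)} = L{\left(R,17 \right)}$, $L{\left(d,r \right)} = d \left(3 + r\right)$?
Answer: $- \frac{3255247}{28} \approx -1.1626 \cdot 10^{5}$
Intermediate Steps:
$c{\left(R,A \right)} = 1 - \frac{20 R}{7}$ ($c{\left(R,A \right)} = 1 - \frac{R \left(3 + 17\right)}{7} = 1 - \frac{R 20}{7} = 1 - \frac{20 R}{7}$)
$W = - \frac{1}{4}$ ($W = \frac{1}{-4} = - \frac{1}{4} \approx -0.25$)
$W + \left(-116911 + c{\left(-228,-302 \right)}\right) = - \frac{1}{4} + \left(-116911 + \left(1 - - \frac{4560}{7}\right)\right) = - \frac{1}{4} + \left(-116911 + \left(1 + \frac{4560}{7}\right)\right) = - \frac{1}{4} + \left(-116911 + \frac{4567}{7}\right) = - \frac{1}{4} - \frac{813810}{7} = - \frac{3255247}{28}$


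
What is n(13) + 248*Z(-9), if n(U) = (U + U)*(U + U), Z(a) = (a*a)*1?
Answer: 20764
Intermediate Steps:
Z(a) = a**2 (Z(a) = a**2*1 = a**2)
n(U) = 4*U**2 (n(U) = (2*U)*(2*U) = 4*U**2)
n(13) + 248*Z(-9) = 4*13**2 + 248*(-9)**2 = 4*169 + 248*81 = 676 + 20088 = 20764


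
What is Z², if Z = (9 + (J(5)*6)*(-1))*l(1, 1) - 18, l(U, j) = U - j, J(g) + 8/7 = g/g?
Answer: 324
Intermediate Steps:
J(g) = -⅐ (J(g) = -8/7 + g/g = -8/7 + 1 = -⅐)
Z = -18 (Z = (9 - ⅐*6*(-1))*(1 - 1*1) - 18 = (9 - 6/7*(-1))*(1 - 1) - 18 = (9 + 6/7)*0 - 18 = (69/7)*0 - 18 = 0 - 18 = -18)
Z² = (-18)² = 324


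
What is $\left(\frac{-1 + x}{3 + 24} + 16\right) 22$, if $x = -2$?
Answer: $\frac{3146}{9} \approx 349.56$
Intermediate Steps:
$\left(\frac{-1 + x}{3 + 24} + 16\right) 22 = \left(\frac{-1 - 2}{3 + 24} + 16\right) 22 = \left(- \frac{3}{27} + 16\right) 22 = \left(\left(-3\right) \frac{1}{27} + 16\right) 22 = \left(- \frac{1}{9} + 16\right) 22 = \frac{143}{9} \cdot 22 = \frac{3146}{9}$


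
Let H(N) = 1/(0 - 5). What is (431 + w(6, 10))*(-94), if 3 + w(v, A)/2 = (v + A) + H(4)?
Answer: -214602/5 ≈ -42920.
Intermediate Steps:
H(N) = -1/5 (H(N) = 1/(-5) = -1/5)
w(v, A) = -32/5 + 2*A + 2*v (w(v, A) = -6 + 2*((v + A) - 1/5) = -6 + 2*((A + v) - 1/5) = -6 + 2*(-1/5 + A + v) = -6 + (-2/5 + 2*A + 2*v) = -32/5 + 2*A + 2*v)
(431 + w(6, 10))*(-94) = (431 + (-32/5 + 2*10 + 2*6))*(-94) = (431 + (-32/5 + 20 + 12))*(-94) = (431 + 128/5)*(-94) = (2283/5)*(-94) = -214602/5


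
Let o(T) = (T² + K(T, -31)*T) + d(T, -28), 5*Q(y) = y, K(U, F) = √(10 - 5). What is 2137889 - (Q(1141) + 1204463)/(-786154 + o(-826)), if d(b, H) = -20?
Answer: 7209657570875823/3372307195 - 310960916*√5/3372307195 ≈ 2.1379e+6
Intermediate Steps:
K(U, F) = √5
Q(y) = y/5
o(T) = -20 + T² + T*√5 (o(T) = (T² + √5*T) - 20 = (T² + T*√5) - 20 = -20 + T² + T*√5)
2137889 - (Q(1141) + 1204463)/(-786154 + o(-826)) = 2137889 - ((⅕)*1141 + 1204463)/(-786154 + (-20 + (-826)² - 826*√5)) = 2137889 - (1141/5 + 1204463)/(-786154 + (-20 + 682276 - 826*√5)) = 2137889 - 6023456/(5*(-786154 + (682256 - 826*√5))) = 2137889 - 6023456/(5*(-103898 - 826*√5))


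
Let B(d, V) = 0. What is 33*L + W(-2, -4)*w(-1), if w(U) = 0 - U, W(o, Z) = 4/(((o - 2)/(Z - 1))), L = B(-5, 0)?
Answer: 5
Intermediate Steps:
L = 0
W(o, Z) = 4*(-1 + Z)/(-2 + o) (W(o, Z) = 4/(((-2 + o)/(-1 + Z))) = 4*((-1 + Z)/(-2 + o)) = 4*(-1 + Z)/(-2 + o))
w(U) = -U
33*L + W(-2, -4)*w(-1) = 33*0 + (4*(-1 - 4)/(-2 - 2))*(-1*(-1)) = 0 + (4*(-5)/(-4))*1 = 0 + (4*(-¼)*(-5))*1 = 0 + 5*1 = 0 + 5 = 5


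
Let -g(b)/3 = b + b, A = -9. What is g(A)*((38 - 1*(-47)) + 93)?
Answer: 9612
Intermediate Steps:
g(b) = -6*b (g(b) = -3*(b + b) = -6*b)
g(A)*((38 - 1*(-47)) + 93) = (-6*(-9))*((38 - 1*(-47)) + 93) = 54*((38 + 47) + 93) = 54*(85 + 93) = 54*178 = 9612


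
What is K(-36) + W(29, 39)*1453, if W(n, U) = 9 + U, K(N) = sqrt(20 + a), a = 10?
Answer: 69744 + sqrt(30) ≈ 69750.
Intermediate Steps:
K(N) = sqrt(30) (K(N) = sqrt(20 + 10) = sqrt(30))
K(-36) + W(29, 39)*1453 = sqrt(30) + (9 + 39)*1453 = sqrt(30) + 48*1453 = sqrt(30) + 69744 = 69744 + sqrt(30)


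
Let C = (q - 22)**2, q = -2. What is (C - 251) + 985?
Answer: 1310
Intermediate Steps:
C = 576 (C = (-2 - 22)**2 = (-24)**2 = 576)
(C - 251) + 985 = (576 - 251) + 985 = 325 + 985 = 1310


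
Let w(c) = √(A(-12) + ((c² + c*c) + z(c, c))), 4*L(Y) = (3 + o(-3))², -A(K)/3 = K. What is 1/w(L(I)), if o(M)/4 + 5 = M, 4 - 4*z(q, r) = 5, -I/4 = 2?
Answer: 2*√1415134/707567 ≈ 0.0033625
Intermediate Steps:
I = -8 (I = -4*2 = -8)
z(q, r) = -¼ (z(q, r) = 1 - ¼*5 = 1 - 5/4 = -¼)
A(K) = -3*K
o(M) = -20 + 4*M
L(Y) = 841/4 (L(Y) = (3 + (-20 + 4*(-3)))²/4 = (3 + (-20 - 12))²/4 = (3 - 32)²/4 = (¼)*(-29)² = (¼)*841 = 841/4)
w(c) = √(143/4 + 2*c²) (w(c) = √(-3*(-12) + ((c² + c*c) - ¼)) = √(36 + ((c² + c²) - ¼)) = √(36 + (2*c² - ¼)) = √(36 + (-¼ + 2*c²)) = √(143/4 + 2*c²))
1/w(L(I)) = 1/(√(143 + 8*(841/4)²)/2) = 1/(√(143 + 8*(707281/16))/2) = 1/(√(143 + 707281/2)/2) = 1/(√(707567/2)/2) = 1/((√1415134/2)/2) = 1/(√1415134/4) = 2*√1415134/707567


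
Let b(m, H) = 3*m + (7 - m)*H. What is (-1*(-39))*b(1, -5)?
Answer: -1053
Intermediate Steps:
b(m, H) = 3*m + H*(7 - m)
(-1*(-39))*b(1, -5) = (-1*(-39))*(3*1 + 7*(-5) - 1*(-5)*1) = 39*(3 - 35 + 5) = 39*(-27) = -1053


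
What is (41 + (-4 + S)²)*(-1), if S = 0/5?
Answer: -57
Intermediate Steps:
S = 0 (S = 0*(⅕) = 0)
(41 + (-4 + S)²)*(-1) = (41 + (-4 + 0)²)*(-1) = (41 + (-4)²)*(-1) = (41 + 16)*(-1) = 57*(-1) = -57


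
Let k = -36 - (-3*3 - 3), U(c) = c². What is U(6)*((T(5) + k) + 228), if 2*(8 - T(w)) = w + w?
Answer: 7452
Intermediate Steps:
T(w) = 8 - w (T(w) = 8 - (w + w)/2 = 8 - w)
k = -24 (k = -36 - (-9 - 3) = -36 - 1*(-12) = -36 + 12 = -24)
U(6)*((T(5) + k) + 228) = 6²*(((8 - 1*5) - 24) + 228) = 36*(((8 - 5) - 24) + 228) = 36*((3 - 24) + 228) = 36*(-21 + 228) = 36*207 = 7452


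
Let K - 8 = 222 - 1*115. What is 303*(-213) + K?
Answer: -64424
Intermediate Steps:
K = 115 (K = 8 + (222 - 1*115) = 8 + (222 - 115) = 8 + 107 = 115)
303*(-213) + K = 303*(-213) + 115 = -64539 + 115 = -64424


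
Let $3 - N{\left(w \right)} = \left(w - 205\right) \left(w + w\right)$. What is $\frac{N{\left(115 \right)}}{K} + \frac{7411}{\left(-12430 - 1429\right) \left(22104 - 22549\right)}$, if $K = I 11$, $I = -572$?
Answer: $- \frac{127634050253}{38804368460} \approx -3.2892$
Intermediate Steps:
$N{\left(w \right)} = 3 - 2 w \left(-205 + w\right)$ ($N{\left(w \right)} = 3 - \left(w - 205\right) \left(w + w\right) = 3 - \left(-205 + w\right) 2 w = 3 - 2 w \left(-205 + w\right)$)
$K = -6292$ ($K = \left(-572\right) 11 = -6292$)
$\frac{N{\left(115 \right)}}{K} + \frac{7411}{\left(-12430 - 1429\right) \left(22104 - 22549\right)} = \frac{3 - 2 \cdot 115^{2} + 410 \cdot 115}{-6292} + \frac{7411}{\left(-12430 - 1429\right) \left(22104 - 22549\right)} = \left(3 - 26450 + 47150\right) \left(- \frac{1}{6292}\right) + \frac{7411}{\left(-13859\right) \left(-445\right)} = \left(3 - 26450 + 47150\right) \left(- \frac{1}{6292}\right) + \frac{7411}{6167255} = 20703 \left(- \frac{1}{6292}\right) + 7411 \cdot \frac{1}{6167255} = - \frac{20703}{6292} + \frac{7411}{6167255} = - \frac{127634050253}{38804368460}$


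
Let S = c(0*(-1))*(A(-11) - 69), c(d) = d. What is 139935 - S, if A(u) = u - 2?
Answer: 139935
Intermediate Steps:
A(u) = -2 + u
S = 0 (S = (0*(-1))*((-2 - 11) - 69) = 0*(-13 - 69) = 0*(-82) = 0)
139935 - S = 139935 - 1*0 = 139935 + 0 = 139935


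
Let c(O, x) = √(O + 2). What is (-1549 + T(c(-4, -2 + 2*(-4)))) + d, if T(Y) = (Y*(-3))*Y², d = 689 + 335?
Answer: -525 + 6*I*√2 ≈ -525.0 + 8.4853*I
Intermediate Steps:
c(O, x) = √(2 + O)
d = 1024
T(Y) = -3*Y³ (T(Y) = (-3*Y)*Y² = -3*Y³)
(-1549 + T(c(-4, -2 + 2*(-4)))) + d = (-1549 - 3*(2 - 4)^(3/2)) + 1024 = (-1549 - 3*(-2*I*√2)) + 1024 = (-1549 - (-6)*I*√2) + 1024 = (-1549 + 6*I*√2) + 1024 = -525 + 6*I*√2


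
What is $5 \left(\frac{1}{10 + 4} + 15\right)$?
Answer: $\frac{1055}{14} \approx 75.357$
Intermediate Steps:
$5 \left(\frac{1}{10 + 4} + 15\right) = 5 \left(\frac{1}{14} + 15\right) = 5 \cdot \frac{211}{14} = \frac{1055}{14}$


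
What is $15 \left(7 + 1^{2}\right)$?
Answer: $120$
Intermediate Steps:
$15 \left(7 + 1^{2}\right) = 15 \left(7 + 1\right) = 15 \cdot 8 = 120$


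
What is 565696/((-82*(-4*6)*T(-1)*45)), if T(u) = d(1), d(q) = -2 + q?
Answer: -35356/5535 ≈ -6.3877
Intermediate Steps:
T(u) = -1 (T(u) = -2 + 1 = -1)
565696/((-82*(-4*6)*T(-1)*45)) = 565696/((-82*(-4*6)*(-1)*45)) = 565696/((-(-1968)*(-1)*45)) = 565696/((-82*24*45)) = 565696/((-1968*45)) = 565696/(-88560) = 565696*(-1/88560) = -35356/5535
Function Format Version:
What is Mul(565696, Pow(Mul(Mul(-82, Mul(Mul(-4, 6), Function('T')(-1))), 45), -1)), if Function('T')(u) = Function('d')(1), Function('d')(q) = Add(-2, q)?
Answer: Rational(-35356, 5535) ≈ -6.3877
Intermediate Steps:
Function('T')(u) = -1 (Function('T')(u) = Add(-2, 1) = -1)
Mul(565696, Pow(Mul(Mul(-82, Mul(Mul(-4, 6), Function('T')(-1))), 45), -1)) = Mul(565696, Pow(Mul(Mul(-82, Mul(Mul(-4, 6), -1)), 45), -1)) = Mul(565696, Pow(Mul(Mul(-82, Mul(-24, -1)), 45), -1)) = Mul(565696, Pow(Mul(Mul(-82, 24), 45), -1)) = Mul(565696, Pow(Mul(-1968, 45), -1)) = Mul(565696, Pow(-88560, -1)) = Mul(565696, Rational(-1, 88560)) = Rational(-35356, 5535)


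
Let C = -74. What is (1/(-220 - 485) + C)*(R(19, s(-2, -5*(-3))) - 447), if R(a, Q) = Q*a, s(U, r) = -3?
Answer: 8764728/235 ≈ 37297.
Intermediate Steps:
(1/(-220 - 485) + C)*(R(19, s(-2, -5*(-3))) - 447) = (1/(-220 - 485) - 74)*(-3*19 - 447) = (1/(-705) - 74)*(-57 - 447) = (-1/705 - 74)*(-504) = -52171/705*(-504) = 8764728/235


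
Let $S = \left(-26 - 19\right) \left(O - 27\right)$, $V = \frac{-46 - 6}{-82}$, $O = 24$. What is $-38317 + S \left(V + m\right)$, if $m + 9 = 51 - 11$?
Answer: $- \frac{1395902}{41} \approx -34046.0$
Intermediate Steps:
$V = \frac{26}{41}$ ($V = \left(-52\right) \left(- \frac{1}{82}\right) = \frac{26}{41} \approx 0.63415$)
$m = 31$ ($m = -9 + \left(51 - 11\right) = -9 + 40 = 31$)
$S = 135$ ($S = \left(-26 - 19\right) \left(24 - 27\right) = \left(-45\right) \left(-3\right) = 135$)
$-38317 + S \left(V + m\right) = -38317 + 135 \left(\frac{26}{41} + 31\right) = -38317 + 135 \cdot \frac{1297}{41} = -38317 + \frac{175095}{41} = - \frac{1395902}{41}$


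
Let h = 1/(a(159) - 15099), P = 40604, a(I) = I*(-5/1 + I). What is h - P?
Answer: -381149747/9387 ≈ -40604.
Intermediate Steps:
a(I) = I*(-5 + I) (a(I) = I*(-5*1 + I) = I*(-5 + I))
h = 1/9387 (h = 1/(159*(-5 + 159) - 15099) = 1/(159*154 - 15099) = 1/(24486 - 15099) = 1/9387 ≈ 0.00010653)
h - P = 1/9387 - 1*40604 = 1/9387 - 40604 = -381149747/9387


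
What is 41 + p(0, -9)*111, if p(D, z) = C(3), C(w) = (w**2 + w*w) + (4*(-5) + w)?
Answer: 152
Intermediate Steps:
C(w) = -20 + w + 2*w**2 (C(w) = (w**2 + w**2) + (-20 + w) = 2*w**2 + (-20 + w) = -20 + w + 2*w**2)
p(D, z) = 1 (p(D, z) = -20 + 3 + 2*3**2 = -20 + 3 + 2*9 = -20 + 3 + 18 = 1)
41 + p(0, -9)*111 = 41 + 1*111 = 41 + 111 = 152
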